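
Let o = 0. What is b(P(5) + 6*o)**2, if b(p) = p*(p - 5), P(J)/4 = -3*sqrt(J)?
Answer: 536400 + 86400*sqrt(5) ≈ 7.2960e+5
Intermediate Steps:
P(J) = -12*sqrt(J) (P(J) = 4*(-3*sqrt(J)) = -12*sqrt(J))
b(p) = p*(-5 + p)
b(P(5) + 6*o)**2 = ((-12*sqrt(5) + 6*0)*(-5 + (-12*sqrt(5) + 6*0)))**2 = ((-12*sqrt(5) + 0)*(-5 + (-12*sqrt(5) + 0)))**2 = ((-12*sqrt(5))*(-5 - 12*sqrt(5)))**2 = (-12*sqrt(5)*(-5 - 12*sqrt(5)))**2 = 720*(-5 - 12*sqrt(5))**2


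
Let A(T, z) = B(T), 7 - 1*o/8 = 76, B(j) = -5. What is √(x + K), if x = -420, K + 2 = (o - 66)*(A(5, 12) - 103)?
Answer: √66322 ≈ 257.53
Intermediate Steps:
o = -552 (o = 56 - 8*76 = 56 - 608 = -552)
A(T, z) = -5
K = 66742 (K = -2 + (-552 - 66)*(-5 - 103) = -2 - 618*(-108) = -2 + 66744 = 66742)
√(x + K) = √(-420 + 66742) = √66322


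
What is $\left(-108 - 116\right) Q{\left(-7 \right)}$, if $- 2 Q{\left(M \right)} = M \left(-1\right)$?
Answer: $784$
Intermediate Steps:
$Q{\left(M \right)} = \frac{M}{2}$ ($Q{\left(M \right)} = - \frac{M \left(-1\right)}{2} = - \frac{\left(-1\right) M}{2} = \frac{M}{2}$)
$\left(-108 - 116\right) Q{\left(-7 \right)} = \left(-108 - 116\right) \frac{1}{2} \left(-7\right) = \left(-224\right) \left(- \frac{7}{2}\right) = 784$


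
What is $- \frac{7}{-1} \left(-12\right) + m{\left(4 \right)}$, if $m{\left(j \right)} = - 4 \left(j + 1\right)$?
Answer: $-104$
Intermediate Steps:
$m{\left(j \right)} = -4 - 4 j$ ($m{\left(j \right)} = - 4 \left(1 + j\right) = -4 - 4 j$)
$- \frac{7}{-1} \left(-12\right) + m{\left(4 \right)} = - \frac{7}{-1} \left(-12\right) - 20 = \left(-7\right) \left(-1\right) \left(-12\right) - 20 = 7 \left(-12\right) - 20 = -84 - 20 = -104$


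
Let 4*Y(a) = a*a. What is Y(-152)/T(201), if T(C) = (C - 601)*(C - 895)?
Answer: 361/17350 ≈ 0.020807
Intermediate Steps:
T(C) = (-895 + C)*(-601 + C) (T(C) = (-601 + C)*(-895 + C) = (-895 + C)*(-601 + C))
Y(a) = a**2/4 (Y(a) = (a*a)/4 = a**2/4)
Y(-152)/T(201) = ((1/4)*(-152)**2)/(537895 + 201**2 - 1496*201) = ((1/4)*23104)/(537895 + 40401 - 300696) = 5776/277600 = 5776*(1/277600) = 361/17350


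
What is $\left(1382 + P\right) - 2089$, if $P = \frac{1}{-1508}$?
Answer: $- \frac{1066157}{1508} \approx -707.0$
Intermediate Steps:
$P = - \frac{1}{1508} \approx -0.00066313$
$\left(1382 + P\right) - 2089 = \left(1382 - \frac{1}{1508}\right) - 2089 = \frac{2084055}{1508} - 2089 = - \frac{1066157}{1508}$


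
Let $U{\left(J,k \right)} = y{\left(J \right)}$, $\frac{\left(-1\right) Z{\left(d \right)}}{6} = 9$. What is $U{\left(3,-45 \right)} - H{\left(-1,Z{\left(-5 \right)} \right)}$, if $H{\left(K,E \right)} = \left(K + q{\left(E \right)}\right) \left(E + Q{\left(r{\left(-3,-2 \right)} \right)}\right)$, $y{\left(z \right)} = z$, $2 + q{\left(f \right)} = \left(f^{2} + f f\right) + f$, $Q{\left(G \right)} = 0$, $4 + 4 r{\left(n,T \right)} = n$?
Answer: $311853$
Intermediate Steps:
$r{\left(n,T \right)} = -1 + \frac{n}{4}$
$q{\left(f \right)} = -2 + f + 2 f^{2}$ ($q{\left(f \right)} = -2 + \left(\left(f^{2} + f f\right) + f\right) = -2 + \left(\left(f^{2} + f^{2}\right) + f\right) = -2 + \left(2 f^{2} + f\right) = -2 + \left(f + 2 f^{2}\right) = -2 + f + 2 f^{2}$)
$Z{\left(d \right)} = -54$ ($Z{\left(d \right)} = \left(-6\right) 9 = -54$)
$U{\left(J,k \right)} = J$
$H{\left(K,E \right)} = E \left(-2 + E + K + 2 E^{2}\right)$ ($H{\left(K,E \right)} = \left(K + \left(-2 + E + 2 E^{2}\right)\right) \left(E + 0\right) = \left(-2 + E + K + 2 E^{2}\right) E = E \left(-2 + E + K + 2 E^{2}\right)$)
$U{\left(3,-45 \right)} - H{\left(-1,Z{\left(-5 \right)} \right)} = 3 - - 54 \left(-2 - 54 - 1 + 2 \left(-54\right)^{2}\right) = 3 - - 54 \left(-2 - 54 - 1 + 2 \cdot 2916\right) = 3 - - 54 \left(-2 - 54 - 1 + 5832\right) = 3 - \left(-54\right) 5775 = 3 - -311850 = 3 + 311850 = 311853$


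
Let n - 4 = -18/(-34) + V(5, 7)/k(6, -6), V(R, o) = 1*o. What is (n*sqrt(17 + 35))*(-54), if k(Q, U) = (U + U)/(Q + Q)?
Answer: 4536*sqrt(13)/17 ≈ 962.05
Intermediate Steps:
V(R, o) = o
k(Q, U) = U/Q (k(Q, U) = (2*U)/((2*Q)) = (2*U)*(1/(2*Q)) = U/Q)
n = -42/17 (n = 4 + (-18/(-34) + 7/((-6/6))) = 4 + (-18*(-1/34) + 7/((-6*1/6))) = 4 + (9/17 + 7/(-1)) = 4 + (9/17 + 7*(-1)) = 4 + (9/17 - 7) = 4 - 110/17 = -42/17 ≈ -2.4706)
(n*sqrt(17 + 35))*(-54) = -42*sqrt(17 + 35)/17*(-54) = -84*sqrt(13)/17*(-54) = 4536*sqrt(13)/17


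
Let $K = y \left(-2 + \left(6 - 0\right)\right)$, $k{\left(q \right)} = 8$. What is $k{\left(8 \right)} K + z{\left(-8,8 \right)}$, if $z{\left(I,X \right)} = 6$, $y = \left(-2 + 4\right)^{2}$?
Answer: $134$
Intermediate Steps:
$y = 4$ ($y = 2^{2} = 4$)
$K = 16$ ($K = 4 \left(-2 + \left(6 - 0\right)\right) = 4 \left(-2 + \left(6 + 0\right)\right) = 4 \left(-2 + 6\right) = 4 \cdot 4 = 16$)
$k{\left(8 \right)} K + z{\left(-8,8 \right)} = 8 \cdot 16 + 6 = 128 + 6 = 134$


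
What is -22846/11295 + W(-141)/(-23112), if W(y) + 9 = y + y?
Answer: -6478147/3222840 ≈ -2.0101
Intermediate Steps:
W(y) = -9 + 2*y (W(y) = -9 + (y + y) = -9 + 2*y)
-22846/11295 + W(-141)/(-23112) = -22846/11295 + (-9 + 2*(-141))/(-23112) = -22846*1/11295 + (-9 - 282)*(-1/23112) = -22846/11295 - 291*(-1/23112) = -22846/11295 + 97/7704 = -6478147/3222840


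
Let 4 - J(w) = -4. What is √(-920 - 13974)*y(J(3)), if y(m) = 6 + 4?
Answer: 10*I*√14894 ≈ 1220.4*I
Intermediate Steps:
J(w) = 8 (J(w) = 4 - 1*(-4) = 4 + 4 = 8)
y(m) = 10
√(-920 - 13974)*y(J(3)) = √(-920 - 13974)*10 = √(-14894)*10 = (I*√14894)*10 = 10*I*√14894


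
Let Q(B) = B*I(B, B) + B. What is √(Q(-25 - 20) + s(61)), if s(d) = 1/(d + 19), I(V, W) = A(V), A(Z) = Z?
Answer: √792005/20 ≈ 44.497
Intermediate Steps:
I(V, W) = V
s(d) = 1/(19 + d)
Q(B) = B + B² (Q(B) = B*B + B = B² + B = B + B²)
√(Q(-25 - 20) + s(61)) = √((-25 - 20)*(1 + (-25 - 20)) + 1/(19 + 61)) = √(-45*(1 - 45) + 1/80) = √(-45*(-44) + 1/80) = √(1980 + 1/80) = √(158401/80) = √792005/20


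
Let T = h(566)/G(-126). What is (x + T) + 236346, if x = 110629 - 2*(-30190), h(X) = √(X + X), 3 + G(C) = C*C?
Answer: 407355 + 2*√283/15873 ≈ 4.0736e+5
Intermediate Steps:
G(C) = -3 + C² (G(C) = -3 + C*C = -3 + C²)
h(X) = √2*√X (h(X) = √(2*X) = √2*√X)
T = 2*√283/15873 (T = (√2*√566)/(-3 + (-126)²) = (2*√283)/(-3 + 15876) = (2*√283)/15873 = (2*√283)*(1/15873) = 2*√283/15873 ≈ 0.0021196)
x = 171009 (x = 110629 - 1*(-60380) = 110629 + 60380 = 171009)
(x + T) + 236346 = (171009 + 2*√283/15873) + 236346 = 407355 + 2*√283/15873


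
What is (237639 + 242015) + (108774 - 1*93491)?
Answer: 494937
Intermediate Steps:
(237639 + 242015) + (108774 - 1*93491) = 479654 + (108774 - 93491) = 479654 + 15283 = 494937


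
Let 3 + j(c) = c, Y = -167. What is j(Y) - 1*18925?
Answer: -19095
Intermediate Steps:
j(c) = -3 + c
j(Y) - 1*18925 = (-3 - 167) - 1*18925 = -170 - 18925 = -19095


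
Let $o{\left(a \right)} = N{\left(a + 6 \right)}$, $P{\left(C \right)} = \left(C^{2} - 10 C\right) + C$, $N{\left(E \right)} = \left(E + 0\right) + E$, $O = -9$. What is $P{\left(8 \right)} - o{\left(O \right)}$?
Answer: $-2$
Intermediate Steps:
$N{\left(E \right)} = 2 E$ ($N{\left(E \right)} = E + E = 2 E$)
$P{\left(C \right)} = C^{2} - 9 C$
$o{\left(a \right)} = 12 + 2 a$ ($o{\left(a \right)} = 2 \left(a + 6\right) = 2 \left(6 + a\right) = 12 + 2 a$)
$P{\left(8 \right)} - o{\left(O \right)} = 8 \left(-9 + 8\right) - \left(12 + 2 \left(-9\right)\right) = 8 \left(-1\right) - \left(12 - 18\right) = -8 - -6 = -8 + 6 = -2$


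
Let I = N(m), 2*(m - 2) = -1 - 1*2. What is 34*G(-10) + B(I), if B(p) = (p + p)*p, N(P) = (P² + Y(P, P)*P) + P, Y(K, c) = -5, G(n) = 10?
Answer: 2769/8 ≈ 346.13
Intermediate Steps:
m = ½ (m = 2 + (-1 - 1*2)/2 = 2 + (-1 - 2)/2 = 2 + (½)*(-3) = 2 - 3/2 = ½ ≈ 0.50000)
N(P) = P² - 4*P (N(P) = (P² - 5*P) + P = P² - 4*P)
I = -7/4 (I = (-4 + ½)/2 = (½)*(-7/2) = -7/4 ≈ -1.7500)
B(p) = 2*p² (B(p) = (2*p)*p = 2*p²)
34*G(-10) + B(I) = 34*10 + 2*(-7/4)² = 340 + 2*(49/16) = 340 + 49/8 = 2769/8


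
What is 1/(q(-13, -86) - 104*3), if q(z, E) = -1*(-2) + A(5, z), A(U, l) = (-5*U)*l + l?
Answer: ½ ≈ 0.50000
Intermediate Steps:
A(U, l) = l - 5*U*l (A(U, l) = -5*U*l + l = l - 5*U*l)
q(z, E) = 2 - 24*z (q(z, E) = -1*(-2) + z*(1 - 5*5) = 2 + z*(1 - 25) = 2 + z*(-24) = 2 - 24*z)
1/(q(-13, -86) - 104*3) = 1/((2 - 24*(-13)) - 104*3) = 1/((2 + 312) - 312) = 1/(314 - 312) = 1/2 = ½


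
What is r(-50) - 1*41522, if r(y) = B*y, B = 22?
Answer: -42622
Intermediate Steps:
r(y) = 22*y
r(-50) - 1*41522 = 22*(-50) - 1*41522 = -1100 - 41522 = -42622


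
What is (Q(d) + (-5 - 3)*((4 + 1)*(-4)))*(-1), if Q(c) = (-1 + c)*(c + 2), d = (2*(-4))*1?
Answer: -214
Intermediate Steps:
d = -8 (d = -8*1 = -8)
Q(c) = (-1 + c)*(2 + c)
(Q(d) + (-5 - 3)*((4 + 1)*(-4)))*(-1) = ((-2 - 8 + (-8)²) + (-5 - 3)*((4 + 1)*(-4)))*(-1) = ((-2 - 8 + 64) - 40*(-4))*(-1) = (54 - 8*(-20))*(-1) = (54 + 160)*(-1) = 214*(-1) = -214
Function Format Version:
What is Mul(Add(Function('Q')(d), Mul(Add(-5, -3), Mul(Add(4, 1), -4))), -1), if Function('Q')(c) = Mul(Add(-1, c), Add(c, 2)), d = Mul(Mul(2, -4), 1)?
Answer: -214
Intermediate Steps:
d = -8 (d = Mul(-8, 1) = -8)
Function('Q')(c) = Mul(Add(-1, c), Add(2, c))
Mul(Add(Function('Q')(d), Mul(Add(-5, -3), Mul(Add(4, 1), -4))), -1) = Mul(Add(Add(-2, -8, Pow(-8, 2)), Mul(Add(-5, -3), Mul(Add(4, 1), -4))), -1) = Mul(Add(Add(-2, -8, 64), Mul(-8, Mul(5, -4))), -1) = Mul(Add(54, Mul(-8, -20)), -1) = Mul(Add(54, 160), -1) = Mul(214, -1) = -214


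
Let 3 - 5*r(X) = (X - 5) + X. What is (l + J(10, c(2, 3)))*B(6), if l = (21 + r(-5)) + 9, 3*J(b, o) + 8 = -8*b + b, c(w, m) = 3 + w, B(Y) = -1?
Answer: -38/5 ≈ -7.6000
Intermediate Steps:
J(b, o) = -8/3 - 7*b/3 (J(b, o) = -8/3 + (-8*b + b)/3 = -8/3 + (-7*b)/3 = -8/3 - 7*b/3)
r(X) = 8/5 - 2*X/5 (r(X) = ⅗ - ((X - 5) + X)/5 = ⅗ - ((-5 + X) + X)/5 = ⅗ - (-5 + 2*X)/5 = ⅗ + (1 - 2*X/5) = 8/5 - 2*X/5)
l = 168/5 (l = (21 + (8/5 - ⅖*(-5))) + 9 = (21 + (8/5 + 2)) + 9 = (21 + 18/5) + 9 = 123/5 + 9 = 168/5 ≈ 33.600)
(l + J(10, c(2, 3)))*B(6) = (168/5 + (-8/3 - 7/3*10))*(-1) = (168/5 + (-8/3 - 70/3))*(-1) = (168/5 - 26)*(-1) = (38/5)*(-1) = -38/5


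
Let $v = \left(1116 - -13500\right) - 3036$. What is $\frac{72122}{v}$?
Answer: $\frac{36061}{5790} \approx 6.2281$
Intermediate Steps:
$v = 11580$ ($v = \left(1116 + 13500\right) - 3036 = 14616 - 3036 = 11580$)
$\frac{72122}{v} = \frac{72122}{11580} = 72122 \cdot \frac{1}{11580} = \frac{36061}{5790}$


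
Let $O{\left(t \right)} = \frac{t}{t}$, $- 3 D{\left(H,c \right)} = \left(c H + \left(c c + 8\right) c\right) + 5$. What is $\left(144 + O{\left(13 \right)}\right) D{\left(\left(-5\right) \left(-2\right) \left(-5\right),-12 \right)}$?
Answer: $\frac{176755}{3} \approx 58918.0$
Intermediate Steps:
$D{\left(H,c \right)} = - \frac{5}{3} - \frac{H c}{3} - \frac{c \left(8 + c^{2}\right)}{3}$ ($D{\left(H,c \right)} = - \frac{\left(c H + \left(c c + 8\right) c\right) + 5}{3} = - \frac{\left(H c + \left(c^{2} + 8\right) c\right) + 5}{3} = - \frac{\left(H c + \left(8 + c^{2}\right) c\right) + 5}{3} = - \frac{\left(H c + c \left(8 + c^{2}\right)\right) + 5}{3} = - \frac{5 + H c + c \left(8 + c^{2}\right)}{3} = - \frac{5}{3} - \frac{H c}{3} - \frac{c \left(8 + c^{2}\right)}{3}$)
$O{\left(t \right)} = 1$
$\left(144 + O{\left(13 \right)}\right) D{\left(\left(-5\right) \left(-2\right) \left(-5\right),-12 \right)} = \left(144 + 1\right) \left(- \frac{5}{3} - -32 - \frac{\left(-12\right)^{3}}{3} - \frac{1}{3} \left(-5\right) \left(-2\right) \left(-5\right) \left(-12\right)\right) = 145 \left(- \frac{5}{3} + 32 - -576 - \frac{1}{3} \cdot 10 \left(-5\right) \left(-12\right)\right) = 145 \left(- \frac{5}{3} + 32 + 576 - \left(- \frac{50}{3}\right) \left(-12\right)\right) = 145 \left(- \frac{5}{3} + 32 + 576 - 200\right) = 145 \cdot \frac{1219}{3} = \frac{176755}{3}$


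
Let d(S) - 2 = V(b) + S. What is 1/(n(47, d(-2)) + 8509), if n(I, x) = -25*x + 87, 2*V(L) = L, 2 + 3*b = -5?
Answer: 6/51751 ≈ 0.00011594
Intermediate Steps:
b = -7/3 (b = -2/3 + (1/3)*(-5) = -2/3 - 5/3 = -7/3 ≈ -2.3333)
V(L) = L/2
d(S) = 5/6 + S (d(S) = 2 + ((1/2)*(-7/3) + S) = 2 + (-7/6 + S) = 5/6 + S)
n(I, x) = 87 - 25*x
1/(n(47, d(-2)) + 8509) = 1/((87 - 25*(5/6 - 2)) + 8509) = 1/((87 - 25*(-7/6)) + 8509) = 1/((87 + 175/6) + 8509) = 1/(697/6 + 8509) = 1/(51751/6) = 6/51751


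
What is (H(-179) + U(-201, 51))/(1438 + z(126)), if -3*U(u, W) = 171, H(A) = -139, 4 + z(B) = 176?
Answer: -14/115 ≈ -0.12174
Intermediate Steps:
z(B) = 172 (z(B) = -4 + 176 = 172)
U(u, W) = -57 (U(u, W) = -⅓*171 = -57)
(H(-179) + U(-201, 51))/(1438 + z(126)) = (-139 - 57)/(1438 + 172) = -196/1610 = -196*1/1610 = -14/115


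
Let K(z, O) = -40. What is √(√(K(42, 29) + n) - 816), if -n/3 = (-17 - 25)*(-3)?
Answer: √(-816 + I*√418) ≈ 0.3578 + 28.568*I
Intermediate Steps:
n = -378 (n = -3*(-17 - 25)*(-3) = -(-126)*(-3) = -3*126 = -378)
√(√(K(42, 29) + n) - 816) = √(√(-40 - 378) - 816) = √(√(-418) - 816) = √(I*√418 - 816) = √(-816 + I*√418)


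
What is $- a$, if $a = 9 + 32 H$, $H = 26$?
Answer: $-841$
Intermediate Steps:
$a = 841$ ($a = 9 + 32 \cdot 26 = 9 + 832 = 841$)
$- a = \left(-1\right) 841 = -841$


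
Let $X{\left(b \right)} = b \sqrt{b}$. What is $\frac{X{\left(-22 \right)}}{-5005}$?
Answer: $\frac{2 i \sqrt{22}}{455} \approx 0.020617 i$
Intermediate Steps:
$X{\left(b \right)} = b^{\frac{3}{2}}$
$\frac{X{\left(-22 \right)}}{-5005} = \frac{\left(-22\right)^{\frac{3}{2}}}{-5005} = - 22 i \sqrt{22} \left(- \frac{1}{5005}\right) = \frac{2 i \sqrt{22}}{455}$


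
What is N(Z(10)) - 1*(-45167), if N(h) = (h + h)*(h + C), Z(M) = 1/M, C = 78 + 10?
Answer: 2259231/50 ≈ 45185.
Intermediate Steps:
C = 88
Z(M) = 1/M
N(h) = 2*h*(88 + h) (N(h) = (h + h)*(h + 88) = (2*h)*(88 + h) = 2*h*(88 + h))
N(Z(10)) - 1*(-45167) = 2*(88 + 1/10)/10 - 1*(-45167) = 2*(⅒)*(88 + ⅒) + 45167 = 2*(⅒)*(881/10) + 45167 = 881/50 + 45167 = 2259231/50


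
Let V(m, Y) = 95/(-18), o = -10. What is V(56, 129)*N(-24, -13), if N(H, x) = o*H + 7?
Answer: -23465/18 ≈ -1303.6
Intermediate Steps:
V(m, Y) = -95/18 (V(m, Y) = 95*(-1/18) = -95/18)
N(H, x) = 7 - 10*H (N(H, x) = -10*H + 7 = 7 - 10*H)
V(56, 129)*N(-24, -13) = -95*(7 - 10*(-24))/18 = -95*(7 + 240)/18 = -95/18*247 = -23465/18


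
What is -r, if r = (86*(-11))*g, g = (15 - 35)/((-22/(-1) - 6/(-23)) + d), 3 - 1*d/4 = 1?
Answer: -54395/87 ≈ -625.23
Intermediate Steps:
d = 8 (d = 12 - 4*1 = 12 - 4 = 8)
g = -115/174 (g = (15 - 35)/((-22/(-1) - 6/(-23)) + 8) = -20/((-22*(-1) - 6*(-1/23)) + 8) = -20/((22 + 6/23) + 8) = -20/(512/23 + 8) = -20/696/23 = -20*23/696 = -115/174 ≈ -0.66092)
r = 54395/87 (r = (86*(-11))*(-115/174) = -946*(-115/174) = 54395/87 ≈ 625.23)
-r = -1*54395/87 = -54395/87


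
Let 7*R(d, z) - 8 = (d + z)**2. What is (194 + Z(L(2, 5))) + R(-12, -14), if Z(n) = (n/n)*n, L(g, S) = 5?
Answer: 2077/7 ≈ 296.71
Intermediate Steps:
R(d, z) = 8/7 + (d + z)**2/7
Z(n) = n (Z(n) = 1*n = n)
(194 + Z(L(2, 5))) + R(-12, -14) = (194 + 5) + (8/7 + (-12 - 14)**2/7) = 199 + (8/7 + (1/7)*(-26)**2) = 199 + (8/7 + (1/7)*676) = 199 + (8/7 + 676/7) = 199 + 684/7 = 2077/7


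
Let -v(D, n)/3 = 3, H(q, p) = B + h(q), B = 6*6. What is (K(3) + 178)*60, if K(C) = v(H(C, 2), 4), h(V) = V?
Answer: 10140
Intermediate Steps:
B = 36
H(q, p) = 36 + q
v(D, n) = -9 (v(D, n) = -3*3 = -9)
K(C) = -9
(K(3) + 178)*60 = (-9 + 178)*60 = 169*60 = 10140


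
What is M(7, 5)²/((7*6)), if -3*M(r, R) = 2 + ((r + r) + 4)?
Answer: 200/189 ≈ 1.0582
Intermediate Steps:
M(r, R) = -2 - 2*r/3 (M(r, R) = -(2 + ((r + r) + 4))/3 = -(2 + (2*r + 4))/3 = -(2 + (4 + 2*r))/3 = -(6 + 2*r)/3 = -2 - 2*r/3)
M(7, 5)²/((7*6)) = (-2 - ⅔*7)²/((7*6)) = (-2 - 14/3)²/42 = (-20/3)²*(1/42) = (400/9)*(1/42) = 200/189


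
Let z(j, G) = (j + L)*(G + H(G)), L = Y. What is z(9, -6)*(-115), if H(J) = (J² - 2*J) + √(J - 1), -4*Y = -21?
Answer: -137655/2 - 6555*I*√7/4 ≈ -68828.0 - 4335.7*I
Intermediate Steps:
Y = 21/4 (Y = -¼*(-21) = 21/4 ≈ 5.2500)
H(J) = J² + √(-1 + J) - 2*J (H(J) = (J² - 2*J) + √(-1 + J) = J² + √(-1 + J) - 2*J)
L = 21/4 ≈ 5.2500
z(j, G) = (21/4 + j)*(G² + √(-1 + G) - G) (z(j, G) = (j + 21/4)*(G + (G² + √(-1 + G) - 2*G)) = (21/4 + j)*(G² + √(-1 + G) - G))
z(9, -6)*(-115) = (-21/4*(-6) + (21/4)*(-6)² + 21*√(-1 - 6)/4 + 9*(-6)² + 9*√(-1 - 6) - 1*(-6)*9)*(-115) = (63/2 + (21/4)*36 + 21*√(-7)/4 + 9*36 + 9*√(-7) + 54)*(-115) = (63/2 + 189 + 21*(I*√7)/4 + 324 + 9*(I*√7) + 54)*(-115) = (63/2 + 189 + 21*I*√7/4 + 324 + 9*I*√7 + 54)*(-115) = (1197/2 + 57*I*√7/4)*(-115) = -137655/2 - 6555*I*√7/4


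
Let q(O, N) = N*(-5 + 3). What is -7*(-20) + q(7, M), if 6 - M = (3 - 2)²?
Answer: 130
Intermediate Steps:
M = 5 (M = 6 - (3 - 2)² = 6 - 1*1² = 6 - 1*1 = 6 - 1 = 5)
q(O, N) = -2*N (q(O, N) = N*(-2) = -2*N)
-7*(-20) + q(7, M) = -7*(-20) - 2*5 = 140 - 10 = 130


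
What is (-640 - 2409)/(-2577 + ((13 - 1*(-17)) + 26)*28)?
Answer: 3049/1009 ≈ 3.0218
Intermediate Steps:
(-640 - 2409)/(-2577 + ((13 - 1*(-17)) + 26)*28) = -3049/(-2577 + ((13 + 17) + 26)*28) = -3049/(-2577 + (30 + 26)*28) = -3049/(-2577 + 56*28) = -3049/(-2577 + 1568) = -3049/(-1009) = -3049*(-1/1009) = 3049/1009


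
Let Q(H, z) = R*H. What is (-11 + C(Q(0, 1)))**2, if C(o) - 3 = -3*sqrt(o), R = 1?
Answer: 64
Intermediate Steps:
Q(H, z) = H (Q(H, z) = 1*H = H)
C(o) = 3 - 3*sqrt(o)
(-11 + C(Q(0, 1)))**2 = (-11 + (3 - 3*sqrt(0)))**2 = (-11 + (3 - 3*0))**2 = (-11 + (3 + 0))**2 = (-11 + 3)**2 = (-8)**2 = 64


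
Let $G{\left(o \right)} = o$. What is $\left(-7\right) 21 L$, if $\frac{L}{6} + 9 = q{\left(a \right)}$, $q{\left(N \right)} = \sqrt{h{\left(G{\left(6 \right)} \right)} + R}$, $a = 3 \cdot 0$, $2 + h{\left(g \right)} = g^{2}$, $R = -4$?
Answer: $7938 - 882 \sqrt{30} \approx 3107.1$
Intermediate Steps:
$h{\left(g \right)} = -2 + g^{2}$
$a = 0$
$q{\left(N \right)} = \sqrt{30}$ ($q{\left(N \right)} = \sqrt{\left(-2 + 6^{2}\right) - 4} = \sqrt{\left(-2 + 36\right) - 4} = \sqrt{34 - 4} = \sqrt{30}$)
$L = -54 + 6 \sqrt{30} \approx -21.137$
$\left(-7\right) 21 L = \left(-7\right) 21 \left(-54 + 6 \sqrt{30}\right) = - 147 \left(-54 + 6 \sqrt{30}\right) = 7938 - 882 \sqrt{30}$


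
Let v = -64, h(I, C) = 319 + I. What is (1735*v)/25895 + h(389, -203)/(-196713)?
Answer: -1457423012/339592209 ≈ -4.2917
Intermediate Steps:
(1735*v)/25895 + h(389, -203)/(-196713) = (1735*(-64))/25895 + (319 + 389)/(-196713) = -111040*1/25895 + 708*(-1/196713) = -22208/5179 - 236/65571 = -1457423012/339592209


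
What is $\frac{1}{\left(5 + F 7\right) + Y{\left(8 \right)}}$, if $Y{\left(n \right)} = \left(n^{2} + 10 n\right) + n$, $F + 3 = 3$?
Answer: $\frac{1}{157} \approx 0.0063694$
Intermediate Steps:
$F = 0$ ($F = -3 + 3 = 0$)
$Y{\left(n \right)} = n^{2} + 11 n$
$\frac{1}{\left(5 + F 7\right) + Y{\left(8 \right)}} = \frac{1}{\left(5 + 0 \cdot 7\right) + 8 \left(11 + 8\right)} = \frac{1}{\left(5 + 0\right) + 8 \cdot 19} = \frac{1}{5 + 152} = \frac{1}{157}$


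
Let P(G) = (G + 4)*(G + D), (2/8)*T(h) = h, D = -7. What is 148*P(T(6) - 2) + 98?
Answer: 57818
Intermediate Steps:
T(h) = 4*h
P(G) = (-7 + G)*(4 + G) (P(G) = (G + 4)*(G - 7) = (4 + G)*(-7 + G) = (-7 + G)*(4 + G))
148*P(T(6) - 2) + 98 = 148*(-28 + (4*6 - 2)**2 - 3*(4*6 - 2)) + 98 = 148*(-28 + (24 - 2)**2 - 3*(24 - 2)) + 98 = 148*(-28 + 22**2 - 3*22) + 98 = 148*(-28 + 484 - 66) + 98 = 148*390 + 98 = 57720 + 98 = 57818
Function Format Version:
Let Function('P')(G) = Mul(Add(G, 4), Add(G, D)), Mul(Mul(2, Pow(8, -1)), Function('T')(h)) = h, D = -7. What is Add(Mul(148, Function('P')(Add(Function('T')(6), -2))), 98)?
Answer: 57818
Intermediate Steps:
Function('T')(h) = Mul(4, h)
Function('P')(G) = Mul(Add(-7, G), Add(4, G)) (Function('P')(G) = Mul(Add(G, 4), Add(G, -7)) = Mul(Add(4, G), Add(-7, G)) = Mul(Add(-7, G), Add(4, G)))
Add(Mul(148, Function('P')(Add(Function('T')(6), -2))), 98) = Add(Mul(148, Add(-28, Pow(Add(Mul(4, 6), -2), 2), Mul(-3, Add(Mul(4, 6), -2)))), 98) = Add(Mul(148, Add(-28, Pow(Add(24, -2), 2), Mul(-3, Add(24, -2)))), 98) = Add(Mul(148, Add(-28, Pow(22, 2), Mul(-3, 22))), 98) = Add(Mul(148, Add(-28, 484, -66)), 98) = Add(Mul(148, 390), 98) = Add(57720, 98) = 57818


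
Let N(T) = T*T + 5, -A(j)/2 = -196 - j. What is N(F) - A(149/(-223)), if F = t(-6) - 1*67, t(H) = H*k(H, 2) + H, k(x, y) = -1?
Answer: 915044/223 ≈ 4103.3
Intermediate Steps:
A(j) = 392 + 2*j (A(j) = -2*(-196 - j) = 392 + 2*j)
t(H) = 0 (t(H) = H*(-1) + H = -H + H = 0)
F = -67 (F = 0 - 1*67 = 0 - 67 = -67)
N(T) = 5 + T² (N(T) = T² + 5 = 5 + T²)
N(F) - A(149/(-223)) = (5 + (-67)²) - (392 + 2*(149/(-223))) = (5 + 4489) - (392 + 2*(149*(-1/223))) = 4494 - (392 + 2*(-149/223)) = 4494 - (392 - 298/223) = 4494 - 1*87118/223 = 4494 - 87118/223 = 915044/223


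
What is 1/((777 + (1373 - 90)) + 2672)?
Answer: 1/4732 ≈ 0.00021133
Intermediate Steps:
1/((777 + (1373 - 90)) + 2672) = 1/((777 + 1283) + 2672) = 1/(2060 + 2672) = 1/4732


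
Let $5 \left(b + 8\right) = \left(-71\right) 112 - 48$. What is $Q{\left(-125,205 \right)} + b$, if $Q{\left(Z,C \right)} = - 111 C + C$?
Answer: $-24158$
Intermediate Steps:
$Q{\left(Z,C \right)} = - 110 C$
$b = -1608$ ($b = -8 + \frac{\left(-71\right) 112 - 48}{5} = -8 + \frac{-7952 - 48}{5} = -8 + \frac{1}{5} \left(-8000\right) = -8 - 1600 = -1608$)
$Q{\left(-125,205 \right)} + b = \left(-110\right) 205 - 1608 = -22550 - 1608 = -24158$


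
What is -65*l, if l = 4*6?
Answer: -1560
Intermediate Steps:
l = 24
-65*l = -65*24 = -1560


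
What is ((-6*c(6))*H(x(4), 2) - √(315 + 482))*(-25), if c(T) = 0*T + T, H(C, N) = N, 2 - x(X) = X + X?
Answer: 1800 + 25*√797 ≈ 2505.8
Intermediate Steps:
x(X) = 2 - 2*X (x(X) = 2 - (X + X) = 2 - 2*X)
c(T) = T (c(T) = 0 + T = T)
((-6*c(6))*H(x(4), 2) - √(315 + 482))*(-25) = (-6*6*2 - √(315 + 482))*(-25) = (-36*2 - √797)*(-25) = (-72 - √797)*(-25) = 1800 + 25*√797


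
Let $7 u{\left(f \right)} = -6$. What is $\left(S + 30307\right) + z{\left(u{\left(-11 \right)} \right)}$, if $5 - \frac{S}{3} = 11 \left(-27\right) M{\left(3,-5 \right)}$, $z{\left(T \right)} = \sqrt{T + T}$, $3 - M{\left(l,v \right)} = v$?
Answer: $37450 + \frac{2 i \sqrt{21}}{7} \approx 37450.0 + 1.3093 i$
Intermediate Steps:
$M{\left(l,v \right)} = 3 - v$
$u{\left(f \right)} = - \frac{6}{7}$ ($u{\left(f \right)} = \frac{1}{7} \left(-6\right) = - \frac{6}{7}$)
$z{\left(T \right)} = \sqrt{2} \sqrt{T}$ ($z{\left(T \right)} = \sqrt{2 T} = \sqrt{2} \sqrt{T}$)
$S = 7143$ ($S = 15 - 3 \cdot 11 \left(-27\right) \left(3 - -5\right) = 15 - 3 \left(- 297 \left(3 + 5\right)\right) = 15 - 3 \left(\left(-297\right) 8\right) = 15 - -7128 = 15 + 7128 = 7143$)
$\left(S + 30307\right) + z{\left(u{\left(-11 \right)} \right)} = \left(7143 + 30307\right) + \sqrt{2} \sqrt{- \frac{6}{7}} = 37450 + \sqrt{2} \frac{i \sqrt{42}}{7} = 37450 + \frac{2 i \sqrt{21}}{7}$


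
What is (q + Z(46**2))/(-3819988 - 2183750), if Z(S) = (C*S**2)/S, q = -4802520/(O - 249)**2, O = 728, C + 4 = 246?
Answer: -4518673432/52980909633 ≈ -0.085289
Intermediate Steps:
C = 242 (C = -4 + 246 = 242)
q = -4802520/229441 (q = -4802520/(728 - 249)**2 = -4802520/(479**2) = -4802520/229441 ≈ -20.931)
Z(S) = 242*S (Z(S) = (242*S**2)/S = 242*S)
(q + Z(46**2))/(-3819988 - 2183750) = (-4802520/229441 + 242*46**2)/(-3819988 - 2183750) = (-4802520/229441 + 242*2116)/(-6003738) = (-4802520/229441 + 512072)*(-1/6003738) = (117485509232/229441)*(-1/6003738) = -4518673432/52980909633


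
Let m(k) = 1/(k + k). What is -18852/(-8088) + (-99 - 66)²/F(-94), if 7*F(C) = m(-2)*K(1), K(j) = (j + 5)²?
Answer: -14270379/674 ≈ -21173.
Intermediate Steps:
m(k) = 1/(2*k)
K(j) = (5 + j)²
F(C) = -9/7 (F(C) = (((½)/(-2))*(5 + 1)²)/7 = (((½)*(-½))*6²)/7 = (-¼*36)/7 = (⅐)*(-9) = -9/7)
-18852/(-8088) + (-99 - 66)²/F(-94) = -18852/(-8088) + (-99 - 66)²/(-9/7) = -18852*(-1/8088) + (-165)²*(-7/9) = 1571/674 + 27225*(-7/9) = 1571/674 - 21175 = -14270379/674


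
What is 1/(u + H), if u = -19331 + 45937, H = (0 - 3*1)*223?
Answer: 1/25937 ≈ 3.8555e-5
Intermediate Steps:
H = -669 (H = (0 - 3)*223 = -3*223 = -669)
u = 26606
1/(u + H) = 1/(26606 - 669) = 1/25937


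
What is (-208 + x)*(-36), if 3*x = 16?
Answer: 7296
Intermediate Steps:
x = 16/3 (x = (1/3)*16 = 16/3 ≈ 5.3333)
(-208 + x)*(-36) = (-208 + 16/3)*(-36) = -608/3*(-36) = 7296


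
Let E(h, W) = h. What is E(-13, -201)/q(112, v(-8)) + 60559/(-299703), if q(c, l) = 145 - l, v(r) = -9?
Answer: -13222225/46154262 ≈ -0.28648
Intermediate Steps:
E(-13, -201)/q(112, v(-8)) + 60559/(-299703) = -13/(145 - 1*(-9)) + 60559/(-299703) = -13/(145 + 9) + 60559*(-1/299703) = -13/154 - 60559/299703 = -13222225/46154262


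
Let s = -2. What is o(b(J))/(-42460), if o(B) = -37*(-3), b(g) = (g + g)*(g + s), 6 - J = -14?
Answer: -111/42460 ≈ -0.0026142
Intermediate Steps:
J = 20 (J = 6 - 1*(-14) = 6 + 14 = 20)
b(g) = 2*g*(-2 + g) (b(g) = (g + g)*(g - 2) = (2*g)*(-2 + g) = 2*g*(-2 + g))
o(B) = 111
o(b(J))/(-42460) = 111/(-42460) = 111*(-1/42460) = -111/42460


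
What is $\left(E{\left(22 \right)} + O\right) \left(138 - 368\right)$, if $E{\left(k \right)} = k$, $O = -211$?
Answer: $43470$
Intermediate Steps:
$\left(E{\left(22 \right)} + O\right) \left(138 - 368\right) = \left(22 - 211\right) \left(138 - 368\right) = \left(-189\right) \left(-230\right) = 43470$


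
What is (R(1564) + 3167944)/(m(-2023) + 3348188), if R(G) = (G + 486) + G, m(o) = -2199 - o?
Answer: 528593/558002 ≈ 0.94730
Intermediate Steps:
R(G) = 486 + 2*G (R(G) = (486 + G) + G = 486 + 2*G)
(R(1564) + 3167944)/(m(-2023) + 3348188) = ((486 + 2*1564) + 3167944)/((-2199 - 1*(-2023)) + 3348188) = ((486 + 3128) + 3167944)/((-2199 + 2023) + 3348188) = (3614 + 3167944)/(-176 + 3348188) = 3171558/3348012 = 3171558*(1/3348012) = 528593/558002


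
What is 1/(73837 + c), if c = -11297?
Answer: 1/62540 ≈ 1.5990e-5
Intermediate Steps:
1/(73837 + c) = 1/(73837 - 11297) = 1/62540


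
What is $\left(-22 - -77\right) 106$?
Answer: $5830$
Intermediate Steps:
$\left(-22 - -77\right) 106 = \left(-22 + 77\right) 106 = 55 \cdot 106 = 5830$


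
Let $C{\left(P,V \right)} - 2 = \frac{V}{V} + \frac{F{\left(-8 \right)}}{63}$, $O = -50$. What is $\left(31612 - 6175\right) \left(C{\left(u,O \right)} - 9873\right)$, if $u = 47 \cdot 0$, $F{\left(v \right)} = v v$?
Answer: $- \frac{5271784334}{21} \approx -2.5104 \cdot 10^{8}$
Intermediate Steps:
$F{\left(v \right)} = v^{2}$
$u = 0$
$C{\left(P,V \right)} = \frac{253}{63}$ ($C{\left(P,V \right)} = 2 + \left(\frac{V}{V} + \frac{\left(-8\right)^{2}}{63}\right) = 2 + \left(1 + 64 \cdot \frac{1}{63}\right) = 2 + \left(1 + \frac{64}{63}\right) = 2 + \frac{127}{63} = \frac{253}{63}$)
$\left(31612 - 6175\right) \left(C{\left(u,O \right)} - 9873\right) = \left(31612 - 6175\right) \left(\frac{253}{63} - 9873\right) = 25437 \left(- \frac{621746}{63}\right) = - \frac{5271784334}{21}$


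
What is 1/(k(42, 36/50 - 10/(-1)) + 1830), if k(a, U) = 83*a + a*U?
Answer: 25/144156 ≈ 0.00017342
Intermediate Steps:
k(a, U) = 83*a + U*a
1/(k(42, 36/50 - 10/(-1)) + 1830) = 1/(42*(83 + (36/50 - 10/(-1))) + 1830) = 1/(42*(83 + (36*(1/50) - 10*(-1))) + 1830) = 1/(42*(83 + (18/25 + 10)) + 1830) = 1/(42*(83 + 268/25) + 1830) = 1/(42*(2343/25) + 1830) = 1/(98406/25 + 1830) = 1/(144156/25) = 25/144156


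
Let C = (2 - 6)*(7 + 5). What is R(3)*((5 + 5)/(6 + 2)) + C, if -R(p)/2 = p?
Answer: -111/2 ≈ -55.500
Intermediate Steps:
C = -48 (C = -4*12 = -48)
R(p) = -2*p
R(3)*((5 + 5)/(6 + 2)) + C = (-2*3)*((5 + 5)/(6 + 2)) - 48 = -60/8 - 48 = -6*5/4 - 48 = -15/2 - 48 = -111/2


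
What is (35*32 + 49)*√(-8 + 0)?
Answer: 2338*I*√2 ≈ 3306.4*I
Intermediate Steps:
(35*32 + 49)*√(-8 + 0) = (1120 + 49)*√(-8) = 1169*(2*I*√2) = 2338*I*√2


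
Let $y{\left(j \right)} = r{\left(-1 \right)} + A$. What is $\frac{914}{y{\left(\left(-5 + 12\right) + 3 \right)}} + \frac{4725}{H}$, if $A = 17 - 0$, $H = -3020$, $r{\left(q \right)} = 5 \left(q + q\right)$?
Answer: $\frac{545441}{4228} \approx 129.01$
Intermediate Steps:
$r{\left(q \right)} = 10 q$ ($r{\left(q \right)} = 5 \cdot 2 q = 10 q$)
$A = 17$ ($A = 17 + 0 = 17$)
$y{\left(j \right)} = 7$ ($y{\left(j \right)} = 10 \left(-1\right) + 17 = -10 + 17 = 7$)
$\frac{914}{y{\left(\left(-5 + 12\right) + 3 \right)}} + \frac{4725}{H} = \frac{914}{7} + \frac{4725}{-3020} = 914 \cdot \frac{1}{7} + 4725 \left(- \frac{1}{3020}\right) = \frac{914}{7} - \frac{945}{604} = \frac{545441}{4228}$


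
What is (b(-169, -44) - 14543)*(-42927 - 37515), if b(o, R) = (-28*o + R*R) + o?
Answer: 647075448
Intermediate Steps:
b(o, R) = R**2 - 27*o (b(o, R) = (-28*o + R**2) + o = (R**2 - 28*o) + o = R**2 - 27*o)
(b(-169, -44) - 14543)*(-42927 - 37515) = (((-44)**2 - 27*(-169)) - 14543)*(-42927 - 37515) = ((1936 + 4563) - 14543)*(-80442) = (6499 - 14543)*(-80442) = -8044*(-80442) = 647075448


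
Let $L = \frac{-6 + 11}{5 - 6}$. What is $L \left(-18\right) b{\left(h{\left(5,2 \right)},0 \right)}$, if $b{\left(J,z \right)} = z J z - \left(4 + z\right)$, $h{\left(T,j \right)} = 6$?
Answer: $-360$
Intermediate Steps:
$b{\left(J,z \right)} = -4 - z + J z^{2}$ ($b{\left(J,z \right)} = J z z - \left(4 + z\right) = J z^{2} - \left(4 + z\right) = -4 - z + J z^{2}$)
$L = -5$ ($L = \frac{5}{-1} = 5 \left(-1\right) = -5$)
$L \left(-18\right) b{\left(h{\left(5,2 \right)},0 \right)} = \left(-5\right) \left(-18\right) \left(-4 - 0 + 6 \cdot 0^{2}\right) = 90 \left(-4 + 0 + 6 \cdot 0\right) = 90 \left(-4 + 0 + 0\right) = 90 \left(-4\right) = -360$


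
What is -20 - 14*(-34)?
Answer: 456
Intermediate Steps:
-20 - 14*(-34) = -20 + 476 = 456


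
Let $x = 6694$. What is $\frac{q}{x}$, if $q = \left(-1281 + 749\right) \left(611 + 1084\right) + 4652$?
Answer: $- \frac{448544}{3347} \approx -134.01$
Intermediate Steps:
$q = -897088$ ($q = \left(-532\right) 1695 + 4652 = -901740 + 4652 = -897088$)
$\frac{q}{x} = - \frac{897088}{6694} = \left(-897088\right) \frac{1}{6694} = - \frac{448544}{3347}$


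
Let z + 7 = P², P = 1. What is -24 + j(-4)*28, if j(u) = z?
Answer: -192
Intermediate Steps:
z = -6 (z = -7 + 1² = -7 + 1 = -6)
j(u) = -6
-24 + j(-4)*28 = -24 - 6*28 = -24 - 168 = -192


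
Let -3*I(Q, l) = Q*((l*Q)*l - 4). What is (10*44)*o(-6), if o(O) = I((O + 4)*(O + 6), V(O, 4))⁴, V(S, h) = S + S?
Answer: 0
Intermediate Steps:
V(S, h) = 2*S
I(Q, l) = -Q*(-4 + Q*l²)/3 (I(Q, l) = -Q*((l*Q)*l - 4)/3 = -Q*((Q*l)*l - 4)/3 = -Q*(Q*l² - 4)/3 = -Q*(-4 + Q*l²)/3)
o(O) = (4 + O)⁴*(4 - 4*O²*(4 + O)*(6 + O))⁴*(6 + O)⁴/81 (o(O) = (((O + 4)*(O + 6))*(4 - (O + 4)*(O + 6)*(2*O)²)/3)⁴ = (((4 + O)*(6 + O))*(4 - (4 + O)*(6 + O)*4*O²)/3)⁴ = (((4 + O)*(6 + O))*(4 - 4*O²*(4 + O)*(6 + O))/3)⁴ = ((4 + O)*(4 - 4*O²*(4 + O)*(6 + O))*(6 + O)/3)⁴ = (4 + O)⁴*(4 - 4*O²*(4 + O)*(6 + O))⁴*(6 + O)⁴/81)
(10*44)*o(-6) = (10*44)*(256*(-1 + (-6)²*(24 + (-6)² + 10*(-6)))⁴*(24 + (-6)² + 10*(-6))⁴/81) = 440*(256*(-1 + 36*(24 + 36 - 60))⁴*(24 + 36 - 60)⁴/81) = 440*((256/81)*(-1 + 36*0)⁴*0⁴) = 440*((256/81)*(-1 + 0)⁴*0) = 440*((256/81)*(-1)⁴*0) = 440*((256/81)*1*0) = 440*0 = 0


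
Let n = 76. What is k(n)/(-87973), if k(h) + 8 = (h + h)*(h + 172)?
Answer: -37688/87973 ≈ -0.42840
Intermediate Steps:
k(h) = -8 + 2*h*(172 + h) (k(h) = -8 + (h + h)*(h + 172) = -8 + (2*h)*(172 + h) = -8 + 2*h*(172 + h))
k(n)/(-87973) = (-8 + 2*76**2 + 344*76)/(-87973) = (-8 + 2*5776 + 26144)*(-1/87973) = (-8 + 11552 + 26144)*(-1/87973) = 37688*(-1/87973) = -37688/87973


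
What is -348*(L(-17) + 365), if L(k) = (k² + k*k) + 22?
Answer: -335820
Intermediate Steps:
L(k) = 22 + 2*k² (L(k) = (k² + k²) + 22 = 2*k² + 22 = 22 + 2*k²)
-348*(L(-17) + 365) = -348*((22 + 2*(-17)²) + 365) = -348*((22 + 2*289) + 365) = -348*((22 + 578) + 365) = -348*(600 + 365) = -348*965 = -335820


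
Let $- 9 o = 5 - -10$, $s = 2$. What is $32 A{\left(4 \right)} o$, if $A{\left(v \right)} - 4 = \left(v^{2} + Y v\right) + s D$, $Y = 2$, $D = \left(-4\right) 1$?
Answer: $- \frac{3200}{3} \approx -1066.7$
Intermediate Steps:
$D = -4$
$o = - \frac{5}{3}$ ($o = - \frac{5 - -10}{9} = - \frac{5 + 10}{9} = \left(- \frac{1}{9}\right) 15 = - \frac{5}{3} \approx -1.6667$)
$A{\left(v \right)} = -4 + v^{2} + 2 v$ ($A{\left(v \right)} = 4 + \left(\left(v^{2} + 2 v\right) + 2 \left(-4\right)\right) = 4 - \left(8 - v^{2} - 2 v\right) = 4 + \left(-8 + v^{2} + 2 v\right) = -4 + v^{2} + 2 v$)
$32 A{\left(4 \right)} o = 32 \left(-4 + 4^{2} + 2 \cdot 4\right) \left(- \frac{5}{3}\right) = 32 \left(-4 + 16 + 8\right) \left(- \frac{5}{3}\right) = 32 \cdot 20 \left(- \frac{5}{3}\right) = 640 \left(- \frac{5}{3}\right) = - \frac{3200}{3}$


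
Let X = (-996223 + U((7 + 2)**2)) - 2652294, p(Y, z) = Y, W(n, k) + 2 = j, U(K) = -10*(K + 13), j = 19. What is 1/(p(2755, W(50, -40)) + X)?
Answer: -1/3646702 ≈ -2.7422e-7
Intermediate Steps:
U(K) = -130 - 10*K (U(K) = -10*(13 + K) = -130 - 10*K)
W(n, k) = 17 (W(n, k) = -2 + 19 = 17)
X = -3649457 (X = (-996223 + (-130 - 10*(7 + 2)**2)) - 2652294 = (-996223 + (-130 - 10*9**2)) - 2652294 = (-996223 + (-130 - 10*81)) - 2652294 = (-996223 + (-130 - 810)) - 2652294 = (-996223 - 940) - 2652294 = -997163 - 2652294 = -3649457)
1/(p(2755, W(50, -40)) + X) = 1/(2755 - 3649457) = 1/(-3646702) = -1/3646702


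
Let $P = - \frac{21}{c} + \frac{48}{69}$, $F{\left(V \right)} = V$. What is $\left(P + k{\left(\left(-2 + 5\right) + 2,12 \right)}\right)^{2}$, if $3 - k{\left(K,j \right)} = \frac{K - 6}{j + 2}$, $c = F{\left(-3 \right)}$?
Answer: $\frac{12020089}{103684} \approx 115.93$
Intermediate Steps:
$c = -3$
$k{\left(K,j \right)} = 3 - \frac{-6 + K}{2 + j}$ ($k{\left(K,j \right)} = 3 - \frac{K - 6}{j + 2} = 3 - \frac{-6 + K}{2 + j}$)
$P = \frac{177}{23}$ ($P = - \frac{21}{-3} + \frac{48}{69} = \left(-21\right) \left(- \frac{1}{3}\right) + 48 \cdot \frac{1}{69} = 7 + \frac{16}{23} = \frac{177}{23} \approx 7.6956$)
$\left(P + k{\left(\left(-2 + 5\right) + 2,12 \right)}\right)^{2} = \left(\frac{177}{23} + \frac{12 - \left(\left(-2 + 5\right) + 2\right) + 3 \cdot 12}{2 + 12}\right)^{2} = \left(\frac{177}{23} + \frac{12 - \left(3 + 2\right) + 36}{14}\right)^{2} = \left(\frac{177}{23} + \frac{12 - 5 + 36}{14}\right)^{2} = \left(\frac{177}{23} + \frac{1}{14} \cdot 43\right)^{2} = \left(\frac{177}{23} + \frac{43}{14}\right)^{2} = \left(\frac{3467}{322}\right)^{2} = \frac{12020089}{103684}$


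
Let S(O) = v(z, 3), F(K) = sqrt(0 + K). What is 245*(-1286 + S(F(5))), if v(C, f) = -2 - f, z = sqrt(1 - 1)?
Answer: -316295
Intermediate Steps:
z = 0 (z = sqrt(0) = 0)
F(K) = sqrt(K)
S(O) = -5 (S(O) = -2 - 1*3 = -2 - 3 = -5)
245*(-1286 + S(F(5))) = 245*(-1286 - 5) = 245*(-1291) = -316295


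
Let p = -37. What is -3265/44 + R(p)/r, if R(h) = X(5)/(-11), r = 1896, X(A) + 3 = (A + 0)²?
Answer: -193454/2607 ≈ -74.206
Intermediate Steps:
X(A) = -3 + A² (X(A) = -3 + (A + 0)² = -3 + A²)
R(h) = -2 (R(h) = (-3 + 5²)/(-11) = (-3 + 25)*(-1/11) = 22*(-1/11) = -2)
-3265/44 + R(p)/r = -3265/44 - 2/1896 = -3265*1/44 - 2*1/1896 = -3265/44 - 1/948 = -193454/2607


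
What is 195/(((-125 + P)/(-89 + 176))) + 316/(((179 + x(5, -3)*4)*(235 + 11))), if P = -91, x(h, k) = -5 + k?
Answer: -11359631/144648 ≈ -78.533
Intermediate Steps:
195/(((-125 + P)/(-89 + 176))) + 316/(((179 + x(5, -3)*4)*(235 + 11))) = 195/(((-125 - 91)/(-89 + 176))) + 316/(((179 + (-5 - 3)*4)*(235 + 11))) = 195/((-216/87)) + 316/(((179 - 8*4)*246)) = 195/((-216*1/87)) + 316/(((179 - 32)*246)) = 195/(-72/29) + 316/((147*246)) = 195*(-29/72) + 316/36162 = -1885/24 + 316*(1/36162) = -1885/24 + 158/18081 = -11359631/144648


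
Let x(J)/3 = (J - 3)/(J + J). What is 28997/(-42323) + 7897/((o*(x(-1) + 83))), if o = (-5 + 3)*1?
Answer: -339386197/7533494 ≈ -45.050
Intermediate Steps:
x(J) = 3*(-3 + J)/(2*J) (x(J) = 3*((J - 3)/(J + J)) = 3*((-3 + J)/((2*J))) = 3*((-3 + J)*(1/(2*J))) = 3*((-3 + J)/(2*J)) = 3*(-3 + J)/(2*J))
o = -2 (o = -2*1 = -2)
28997/(-42323) + 7897/((o*(x(-1) + 83))) = 28997/(-42323) + 7897/((-2*((3/2)*(-3 - 1)/(-1) + 83))) = 28997*(-1/42323) + 7897/((-2*((3/2)*(-1)*(-4) + 83))) = -28997/42323 + 7897/((-2*(6 + 83))) = -28997/42323 + 7897/((-2*89)) = -28997/42323 + 7897/(-178) = -28997/42323 + 7897*(-1/178) = -28997/42323 - 7897/178 = -339386197/7533494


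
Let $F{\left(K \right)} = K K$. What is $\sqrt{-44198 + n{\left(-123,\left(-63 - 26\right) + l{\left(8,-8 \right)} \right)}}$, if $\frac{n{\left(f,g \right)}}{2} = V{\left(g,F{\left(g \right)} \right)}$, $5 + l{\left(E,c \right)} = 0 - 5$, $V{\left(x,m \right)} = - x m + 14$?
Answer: $2 \sqrt{474107} \approx 1377.1$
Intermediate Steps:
$F{\left(K \right)} = K^{2}$
$V{\left(x,m \right)} = 14 - m x$ ($V{\left(x,m \right)} = - m x + 14 = 14 - m x$)
$l{\left(E,c \right)} = -10$ ($l{\left(E,c \right)} = -5 + \left(0 - 5\right) = -5 - 5 = -10$)
$n{\left(f,g \right)} = 28 - 2 g^{3}$ ($n{\left(f,g \right)} = 2 \left(14 - g^{2} g\right) = 2 \left(14 - g^{3}\right) = 28 - 2 g^{3}$)
$\sqrt{-44198 + n{\left(-123,\left(-63 - 26\right) + l{\left(8,-8 \right)} \right)}} = \sqrt{-44198 - \left(-28 + 2 \left(\left(-63 - 26\right) - 10\right)^{3}\right)} = \sqrt{-44198 - \left(-28 + 2 \left(-89 - 10\right)^{3}\right)} = \sqrt{-44198 - \left(-28 + 2 \left(-99\right)^{3}\right)} = \sqrt{-44198 + \left(28 - -1940598\right)} = \sqrt{-44198 + \left(28 + 1940598\right)} = \sqrt{-44198 + 1940626} = \sqrt{1896428} = 2 \sqrt{474107}$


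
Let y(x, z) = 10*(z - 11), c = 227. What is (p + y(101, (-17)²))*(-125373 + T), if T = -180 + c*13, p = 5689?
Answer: -1038316338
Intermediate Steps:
T = 2771 (T = -180 + 227*13 = -180 + 2951 = 2771)
y(x, z) = -110 + 10*z (y(x, z) = 10*(-11 + z) = -110 + 10*z)
(p + y(101, (-17)²))*(-125373 + T) = (5689 + (-110 + 10*(-17)²))*(-125373 + 2771) = (5689 + (-110 + 10*289))*(-122602) = (5689 + (-110 + 2890))*(-122602) = (5689 + 2780)*(-122602) = 8469*(-122602) = -1038316338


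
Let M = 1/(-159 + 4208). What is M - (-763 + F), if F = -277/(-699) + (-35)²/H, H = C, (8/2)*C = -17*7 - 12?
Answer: 296613473609/370762881 ≈ 800.01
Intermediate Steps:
M = 1/4049 ≈ 0.00024697
C = -131/4 (C = (-17*7 - 12)/4 = (-119 - 12)/4 = (¼)*(-131) = -131/4 ≈ -32.750)
H = -131/4 ≈ -32.750
F = -3388813/91569 (F = -277/(-699) + (-35)²/(-131/4) = -277*(-1/699) + 1225*(-4/131) = 277/699 - 4900/131 = -3388813/91569 ≈ -37.008)
M - (-763 + F) = 1/4049 - (-763 - 3388813/91569) = 1/4049 - 1*(-73255960/91569) = 1/4049 + 73255960/91569 = 296613473609/370762881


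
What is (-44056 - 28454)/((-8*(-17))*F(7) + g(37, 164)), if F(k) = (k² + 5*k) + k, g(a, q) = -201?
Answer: -14502/2435 ≈ -5.9556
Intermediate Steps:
F(k) = k² + 6*k
(-44056 - 28454)/((-8*(-17))*F(7) + g(37, 164)) = (-44056 - 28454)/((-8*(-17))*(7*(6 + 7)) - 201) = -72510/(136*(7*13) - 201) = -72510/(136*91 - 201) = -72510/(12376 - 201) = -72510/12175 = -72510*1/12175 = -14502/2435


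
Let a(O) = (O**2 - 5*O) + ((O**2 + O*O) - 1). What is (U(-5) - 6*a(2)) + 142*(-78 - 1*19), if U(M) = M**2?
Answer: -13755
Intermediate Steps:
a(O) = -1 - 5*O + 3*O**2 (a(O) = (O**2 - 5*O) + ((O**2 + O**2) - 1) = (O**2 - 5*O) + (2*O**2 - 1) = (O**2 - 5*O) + (-1 + 2*O**2) = -1 - 5*O + 3*O**2)
(U(-5) - 6*a(2)) + 142*(-78 - 1*19) = ((-5)**2 - 6*(-1 - 5*2 + 3*2**2)) + 142*(-78 - 1*19) = (25 - 6*(-1 - 10 + 3*4)) + 142*(-78 - 19) = (25 - 6*(-1 - 10 + 12)) + 142*(-97) = (25 - 6*1) - 13774 = (25 - 6) - 13774 = 19 - 13774 = -13755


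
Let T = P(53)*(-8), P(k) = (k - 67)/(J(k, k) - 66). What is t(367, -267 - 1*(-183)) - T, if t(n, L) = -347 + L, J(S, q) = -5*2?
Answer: -8161/19 ≈ -429.53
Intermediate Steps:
J(S, q) = -10
P(k) = 67/76 - k/76 (P(k) = (k - 67)/(-10 - 66) = (-67 + k)/(-76) = (-67 + k)*(-1/76) = 67/76 - k/76)
T = -28/19 (T = (67/76 - 1/76*53)*(-8) = (67/76 - 53/76)*(-8) = (7/38)*(-8) = -28/19 ≈ -1.4737)
t(367, -267 - 1*(-183)) - T = (-347 + (-267 - 1*(-183))) - 1*(-28/19) = (-347 + (-267 + 183)) + 28/19 = (-347 - 84) + 28/19 = -431 + 28/19 = -8161/19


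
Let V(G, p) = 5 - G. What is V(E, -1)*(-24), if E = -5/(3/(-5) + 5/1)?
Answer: -1620/11 ≈ -147.27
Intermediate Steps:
E = -25/22 (E = -5/(3*(-1/5) + 5*1) = -5/(-3/5 + 5) = -5/22/5 = -5*5/22 = -25/22 ≈ -1.1364)
V(E, -1)*(-24) = (5 - 1*(-25/22))*(-24) = (5 + 25/22)*(-24) = (135/22)*(-24) = -1620/11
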